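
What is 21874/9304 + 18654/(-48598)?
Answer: 222368959/113038948 ≈ 1.9672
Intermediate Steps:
21874/9304 + 18654/(-48598) = 21874*(1/9304) + 18654*(-1/48598) = 10937/4652 - 9327/24299 = 222368959/113038948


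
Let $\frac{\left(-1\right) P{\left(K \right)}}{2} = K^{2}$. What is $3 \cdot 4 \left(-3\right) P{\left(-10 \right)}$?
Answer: $7200$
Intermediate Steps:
$P{\left(K \right)} = - 2 K^{2}$
$3 \cdot 4 \left(-3\right) P{\left(-10 \right)} = 3 \cdot 4 \left(-3\right) \left(- 2 \left(-10\right)^{2}\right) = 12 \left(-3\right) \left(\left(-2\right) 100\right) = \left(-36\right) \left(-200\right) = 7200$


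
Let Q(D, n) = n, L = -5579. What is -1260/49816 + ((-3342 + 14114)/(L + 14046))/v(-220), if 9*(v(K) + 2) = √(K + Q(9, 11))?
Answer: -1781122617/4323368738 - 96948*I*√209/4512911 ≈ -0.41198 - 0.31057*I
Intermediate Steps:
v(K) = -2 + √(11 + K)/9 (v(K) = -2 + √(K + 11)/9 = -2 + √(11 + K)/9)
-1260/49816 + ((-3342 + 14114)/(L + 14046))/v(-220) = -1260/49816 + ((-3342 + 14114)/(-5579 + 14046))/(-2 + √(11 - 220)/9) = -1260*1/49816 + (10772/8467)/(-2 + √(-209)/9) = -315/12454 + (10772*(1/8467))/(-2 + (I*√209)/9) = -315/12454 + 10772/(8467*(-2 + I*√209/9))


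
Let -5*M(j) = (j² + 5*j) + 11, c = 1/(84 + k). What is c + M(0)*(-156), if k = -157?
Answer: 125263/365 ≈ 343.19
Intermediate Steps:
c = -1/73 (c = 1/(84 - 157) = 1/(-73) = -1/73 ≈ -0.013699)
M(j) = -11/5 - j - j²/5 (M(j) = -((j² + 5*j) + 11)/5 = -(11 + j² + 5*j)/5 = -11/5 - j - j²/5)
c + M(0)*(-156) = -1/73 + (-11/5 - 1*0 - ⅕*0²)*(-156) = -1/73 + (-11/5 + 0 - ⅕*0)*(-156) = -1/73 + (-11/5 + 0 + 0)*(-156) = -1/73 - 11/5*(-156) = -1/73 + 1716/5 = 125263/365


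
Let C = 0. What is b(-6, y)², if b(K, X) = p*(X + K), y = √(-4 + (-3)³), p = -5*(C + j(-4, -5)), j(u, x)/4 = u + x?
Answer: 162000 - 388800*I*√31 ≈ 1.62e+5 - 2.1647e+6*I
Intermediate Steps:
j(u, x) = 4*u + 4*x (j(u, x) = 4*(u + x) = 4*u + 4*x)
p = 180 (p = -5*(0 + (4*(-4) + 4*(-5))) = -5*(0 + (-16 - 20)) = -5*(0 - 36) = -5*(-36) = 180)
y = I*√31 (y = √(-4 - 27) = √(-31) = I*√31 ≈ 5.5678*I)
b(K, X) = 180*K + 180*X (b(K, X) = 180*(X + K) = 180*(K + X) = 180*K + 180*X)
b(-6, y)² = (180*(-6) + 180*(I*√31))² = (-1080 + 180*I*√31)²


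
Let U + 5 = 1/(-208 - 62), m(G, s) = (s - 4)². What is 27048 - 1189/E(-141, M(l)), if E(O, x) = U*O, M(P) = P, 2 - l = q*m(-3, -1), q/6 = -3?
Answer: 1717359846/63497 ≈ 27046.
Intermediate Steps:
m(G, s) = (-4 + s)²
q = -18 (q = 6*(-3) = -18)
l = 452 (l = 2 - (-18)*(-4 - 1)² = 2 - (-18)*(-5)² = 2 - (-18)*25 = 2 - 1*(-450) = 2 + 450 = 452)
U = -1351/270 (U = -5 + 1/(-208 - 62) = -5 + 1/(-270) = -5 - 1/270 = -1351/270 ≈ -5.0037)
E(O, x) = -1351*O/270
27048 - 1189/E(-141, M(l)) = 27048 - 1189/((-1351/270*(-141))) = 27048 - 1189/63497/90 = 27048 - 1189*90/63497 = 27048 - 107010/63497 = 1717359846/63497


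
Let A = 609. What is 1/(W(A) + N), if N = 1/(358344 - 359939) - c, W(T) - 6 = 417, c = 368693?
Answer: -1595/587390651 ≈ -2.7154e-6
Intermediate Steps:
W(T) = 423 (W(T) = 6 + 417 = 423)
N = -588065336/1595 (N = 1/(358344 - 359939) - 1*368693 = 1/(-1595) - 368693 = -1/1595 - 368693 = -588065336/1595 ≈ -3.6869e+5)
1/(W(A) + N) = 1/(423 - 588065336/1595) = 1/(-587390651/1595) = -1595/587390651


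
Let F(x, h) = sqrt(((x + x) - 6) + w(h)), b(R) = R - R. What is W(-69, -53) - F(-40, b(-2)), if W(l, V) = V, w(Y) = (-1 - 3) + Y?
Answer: -53 - 3*I*sqrt(10) ≈ -53.0 - 9.4868*I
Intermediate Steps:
w(Y) = -4 + Y
b(R) = 0
F(x, h) = sqrt(-10 + h + 2*x) (F(x, h) = sqrt(((x + x) - 6) + (-4 + h)) = sqrt((2*x - 6) + (-4 + h)) = sqrt((-6 + 2*x) + (-4 + h)) = sqrt(-10 + h + 2*x))
W(-69, -53) - F(-40, b(-2)) = -53 - sqrt(-10 + 0 + 2*(-40)) = -53 - sqrt(-10 + 0 - 80) = -53 - sqrt(-90) = -53 - 3*I*sqrt(10)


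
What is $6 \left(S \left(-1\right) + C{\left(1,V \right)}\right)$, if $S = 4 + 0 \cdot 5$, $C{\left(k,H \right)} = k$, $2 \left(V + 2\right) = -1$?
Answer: $-18$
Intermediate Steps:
$V = - \frac{5}{2}$ ($V = -2 + \frac{1}{2} \left(-1\right) = -2 - \frac{1}{2} = - \frac{5}{2} \approx -2.5$)
$S = 4$ ($S = 4 + 0 = 4$)
$6 \left(S \left(-1\right) + C{\left(1,V \right)}\right) = 6 \left(4 \left(-1\right) + 1\right) = 6 \left(-4 + 1\right) = 6 \left(-3\right) = -18$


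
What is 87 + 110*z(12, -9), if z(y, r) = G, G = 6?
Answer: 747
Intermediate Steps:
z(y, r) = 6
87 + 110*z(12, -9) = 87 + 110*6 = 87 + 660 = 747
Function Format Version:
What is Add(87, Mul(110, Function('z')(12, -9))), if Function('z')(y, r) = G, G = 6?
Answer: 747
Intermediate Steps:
Function('z')(y, r) = 6
Add(87, Mul(110, Function('z')(12, -9))) = Add(87, Mul(110, 6)) = Add(87, 660) = 747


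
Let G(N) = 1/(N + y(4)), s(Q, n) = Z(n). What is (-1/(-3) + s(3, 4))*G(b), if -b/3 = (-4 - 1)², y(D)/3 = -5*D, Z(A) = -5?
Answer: 14/405 ≈ 0.034568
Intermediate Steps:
y(D) = -15*D (y(D) = 3*(-5*D) = -15*D)
s(Q, n) = -5
b = -75 (b = -3*(-4 - 1)² = -3*(-5)² = -3*25 = -75)
G(N) = 1/(-60 + N) (G(N) = 1/(N - 15*4) = 1/(N - 60) = 1/(-60 + N))
(-1/(-3) + s(3, 4))*G(b) = (-1/(-3) - 5)/(-60 - 75) = (-⅓*(-1) - 5)/(-135) = (⅓ - 5)*(-1/135) = -14/3*(-1/135) = 14/405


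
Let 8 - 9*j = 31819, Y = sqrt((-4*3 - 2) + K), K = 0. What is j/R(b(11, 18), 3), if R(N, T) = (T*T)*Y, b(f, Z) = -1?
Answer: 31811*I*sqrt(14)/1134 ≈ 104.96*I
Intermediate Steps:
Y = I*sqrt(14) (Y = sqrt((-4*3 - 2) + 0) = sqrt((-12 - 2) + 0) = sqrt(-14 + 0) = sqrt(-14) = I*sqrt(14) ≈ 3.7417*I)
j = -31811/9 (j = 8/9 - 1/9*31819 = 8/9 - 31819/9 = -31811/9 ≈ -3534.6)
R(N, T) = I*sqrt(14)*T**2 (R(N, T) = (T*T)*(I*sqrt(14)) = T**2*(I*sqrt(14)) = I*sqrt(14)*T**2)
j/R(b(11, 18), 3) = -31811*(-I*sqrt(14)/126)/9 = -(-31811)*I*sqrt(14)/1134 = 31811*I*sqrt(14)/1134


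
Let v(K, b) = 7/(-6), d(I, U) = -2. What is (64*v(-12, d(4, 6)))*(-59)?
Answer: 13216/3 ≈ 4405.3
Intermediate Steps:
v(K, b) = -7/6 (v(K, b) = 7*(-1/6) = -7/6)
(64*v(-12, d(4, 6)))*(-59) = (64*(-7/6))*(-59) = -224/3*(-59) = 13216/3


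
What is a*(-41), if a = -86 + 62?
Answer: 984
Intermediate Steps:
a = -24
a*(-41) = -24*(-41) = 984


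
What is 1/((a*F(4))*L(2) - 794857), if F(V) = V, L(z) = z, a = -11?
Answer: -1/794945 ≈ -1.2579e-6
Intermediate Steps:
1/((a*F(4))*L(2) - 794857) = 1/(-11*4*2 - 794857) = 1/(-44*2 - 794857) = 1/(-88 - 794857) = 1/(-794945) = -1/794945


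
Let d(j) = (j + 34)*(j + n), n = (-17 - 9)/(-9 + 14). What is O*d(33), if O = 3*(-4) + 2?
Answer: -18626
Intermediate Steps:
O = -10 (O = -12 + 2 = -10)
n = -26/5 ≈ -5.2000
d(j) = (34 + j)*(-26/5 + j) (d(j) = (j + 34)*(j - 26/5) = (34 + j)*(-26/5 + j))
O*d(33) = -10*(-884/5 + 33**2 + (144/5)*33) = -10*(-884/5 + 1089 + 4752/5) = -10*9313/5 = -18626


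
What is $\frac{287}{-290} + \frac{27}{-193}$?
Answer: $- \frac{63221}{55970} \approx -1.1296$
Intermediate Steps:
$\frac{287}{-290} + \frac{27}{-193} = 287 \left(- \frac{1}{290}\right) + 27 \left(- \frac{1}{193}\right) = - \frac{287}{290} - \frac{27}{193} = - \frac{63221}{55970}$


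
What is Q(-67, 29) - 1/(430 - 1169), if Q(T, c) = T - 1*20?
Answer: -64292/739 ≈ -86.999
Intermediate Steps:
Q(T, c) = -20 + T (Q(T, c) = T - 20 = -20 + T)
Q(-67, 29) - 1/(430 - 1169) = (-20 - 67) - 1/(430 - 1169) = -87 - 1/(-739) = -87 - 1*(-1/739) = -87 + 1/739 = -64292/739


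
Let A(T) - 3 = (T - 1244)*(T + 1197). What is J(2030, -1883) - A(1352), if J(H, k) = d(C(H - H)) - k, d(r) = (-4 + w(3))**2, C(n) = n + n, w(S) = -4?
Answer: -273348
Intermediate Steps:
C(n) = 2*n
A(T) = 3 + (-1244 + T)*(1197 + T) (A(T) = 3 + (T - 1244)*(T + 1197) = 3 + (-1244 + T)*(1197 + T))
d(r) = 64 (d(r) = (-4 - 4)**2 = (-8)**2 = 64)
J(H, k) = 64 - k
J(2030, -1883) - A(1352) = (64 - 1*(-1883)) - (-1489065 + 1352**2 - 47*1352) = (64 + 1883) - (-1489065 + 1827904 - 63544) = 1947 - 1*275295 = 1947 - 275295 = -273348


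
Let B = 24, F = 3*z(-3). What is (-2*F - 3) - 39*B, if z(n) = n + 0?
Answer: -921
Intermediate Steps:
z(n) = n
F = -9 (F = 3*(-3) = -9)
(-2*F - 3) - 39*B = (-2*(-9) - 3) - 39*24 = (18 - 3) - 936 = 15 - 936 = -921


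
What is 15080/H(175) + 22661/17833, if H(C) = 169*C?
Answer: 849883/477295 ≈ 1.7806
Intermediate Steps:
15080/H(175) + 22661/17833 = 15080/((169*175)) + 22661/17833 = 15080/29575 + 22661*(1/17833) = 15080*(1/29575) + 1333/1049 = 232/455 + 1333/1049 = 849883/477295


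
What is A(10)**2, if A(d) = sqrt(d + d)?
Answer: 20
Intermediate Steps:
A(d) = sqrt(2)*sqrt(d) (A(d) = sqrt(2*d) = sqrt(2)*sqrt(d))
A(10)**2 = (sqrt(2)*sqrt(10))**2 = (2*sqrt(5))**2 = 20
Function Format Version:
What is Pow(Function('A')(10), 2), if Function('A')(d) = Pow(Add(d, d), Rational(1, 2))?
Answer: 20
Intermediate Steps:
Function('A')(d) = Mul(Pow(2, Rational(1, 2)), Pow(d, Rational(1, 2))) (Function('A')(d) = Pow(Mul(2, d), Rational(1, 2)) = Mul(Pow(2, Rational(1, 2)), Pow(d, Rational(1, 2))))
Pow(Function('A')(10), 2) = Pow(Mul(Pow(2, Rational(1, 2)), Pow(10, Rational(1, 2))), 2) = Pow(Mul(2, Pow(5, Rational(1, 2))), 2) = 20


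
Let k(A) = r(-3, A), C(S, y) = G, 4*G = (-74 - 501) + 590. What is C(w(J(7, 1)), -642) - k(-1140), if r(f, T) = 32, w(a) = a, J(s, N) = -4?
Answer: -113/4 ≈ -28.250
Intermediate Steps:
G = 15/4 (G = ((-74 - 501) + 590)/4 = (-575 + 590)/4 = (¼)*15 = 15/4 ≈ 3.7500)
C(S, y) = 15/4
k(A) = 32
C(w(J(7, 1)), -642) - k(-1140) = 15/4 - 1*32 = 15/4 - 32 = -113/4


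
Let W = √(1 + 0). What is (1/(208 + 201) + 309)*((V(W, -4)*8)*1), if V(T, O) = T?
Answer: 1011056/409 ≈ 2472.0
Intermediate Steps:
W = 1 (W = √1 = 1)
(1/(208 + 201) + 309)*((V(W, -4)*8)*1) = (1/(208 + 201) + 309)*((1*8)*1) = (1/409 + 309)*(8*1) = (1/409 + 309)*8 = (126382/409)*8 = 1011056/409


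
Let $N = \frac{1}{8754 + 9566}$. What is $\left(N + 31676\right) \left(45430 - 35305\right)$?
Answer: $\frac{1175116250025}{3664} \approx 3.2072 \cdot 10^{8}$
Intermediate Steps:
$N = \frac{1}{18320} \approx 5.4585 \cdot 10^{-5}$
$\left(N + 31676\right) \left(45430 - 35305\right) = \left(\frac{1}{18320} + 31676\right) \left(45430 - 35305\right) = \frac{580304321}{18320} \cdot 10125 = \frac{1175116250025}{3664}$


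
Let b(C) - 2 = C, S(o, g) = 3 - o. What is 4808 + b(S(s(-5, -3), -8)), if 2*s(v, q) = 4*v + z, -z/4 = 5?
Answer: 4833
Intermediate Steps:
z = -20 (z = -4*5 = -20)
s(v, q) = -10 + 2*v (s(v, q) = (4*v - 20)/2 = (-20 + 4*v)/2 = -10 + 2*v)
b(C) = 2 + C
4808 + b(S(s(-5, -3), -8)) = 4808 + (2 + (3 - (-10 + 2*(-5)))) = 4808 + (2 + (3 - (-10 - 10))) = 4808 + (2 + (3 - 1*(-20))) = 4808 + (2 + (3 + 20)) = 4808 + (2 + 23) = 4808 + 25 = 4833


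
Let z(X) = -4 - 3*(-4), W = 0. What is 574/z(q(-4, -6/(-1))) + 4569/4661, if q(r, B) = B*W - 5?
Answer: 1355983/18644 ≈ 72.730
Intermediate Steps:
q(r, B) = -5 (q(r, B) = B*0 - 5 = 0 - 5 = -5)
z(X) = 8 (z(X) = -4 + 12 = 8)
574/z(q(-4, -6/(-1))) + 4569/4661 = 574/8 + 4569/4661 = 574*(1/8) + 4569*(1/4661) = 287/4 + 4569/4661 = 1355983/18644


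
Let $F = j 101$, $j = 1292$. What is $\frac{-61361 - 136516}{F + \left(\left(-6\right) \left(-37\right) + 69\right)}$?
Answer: $- \frac{197877}{130783} \approx -1.513$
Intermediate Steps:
$F = 130492$ ($F = 1292 \cdot 101 = 130492$)
$\frac{-61361 - 136516}{F + \left(\left(-6\right) \left(-37\right) + 69\right)} = \frac{-61361 - 136516}{130492 + \left(\left(-6\right) \left(-37\right) + 69\right)} = - \frac{197877}{130492 + \left(222 + 69\right)} = - \frac{197877}{130492 + 291} = - \frac{197877}{130783}$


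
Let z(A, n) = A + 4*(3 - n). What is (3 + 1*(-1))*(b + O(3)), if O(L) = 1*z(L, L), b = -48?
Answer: -90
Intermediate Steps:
z(A, n) = 12 + A - 4*n (z(A, n) = A + (12 - 4*n) = 12 + A - 4*n)
O(L) = 12 - 3*L (O(L) = 1*(12 + L - 4*L) = 1*(12 - 3*L) = 12 - 3*L)
(3 + 1*(-1))*(b + O(3)) = (3 + 1*(-1))*(-48 + (12 - 3*3)) = (3 - 1)*(-48 + (12 - 9)) = 2*(-48 + 3) = 2*(-45) = -90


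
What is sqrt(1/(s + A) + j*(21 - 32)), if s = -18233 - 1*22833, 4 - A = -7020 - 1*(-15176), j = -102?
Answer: sqrt(2717945680710)/49218 ≈ 33.496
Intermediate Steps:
A = -8152 (A = 4 - (-7020 - 1*(-15176)) = 4 - (-7020 + 15176) = 4 - 1*8156 = 4 - 8156 = -8152)
s = -41066 (s = -18233 - 22833 = -41066)
sqrt(1/(s + A) + j*(21 - 32)) = sqrt(1/(-41066 - 8152) - 102*(21 - 32)) = sqrt(1/(-49218) - 102*(-11)) = sqrt(-1/49218 + 1122) = sqrt(55222595/49218) = sqrt(2717945680710)/49218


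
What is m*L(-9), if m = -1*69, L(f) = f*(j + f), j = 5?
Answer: -2484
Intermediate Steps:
L(f) = f*(5 + f)
m = -69
m*L(-9) = -(-621)*(5 - 9) = -(-621)*(-4) = -69*36 = -2484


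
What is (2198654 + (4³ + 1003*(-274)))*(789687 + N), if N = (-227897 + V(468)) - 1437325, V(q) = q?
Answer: -1683537901032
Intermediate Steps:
N = -1664754 (N = (-227897 + 468) - 1437325 = -227429 - 1437325 = -1664754)
(2198654 + (4³ + 1003*(-274)))*(789687 + N) = (2198654 + (4³ + 1003*(-274)))*(789687 - 1664754) = (2198654 + (64 - 274822))*(-875067) = (2198654 - 274758)*(-875067) = 1923896*(-875067) = -1683537901032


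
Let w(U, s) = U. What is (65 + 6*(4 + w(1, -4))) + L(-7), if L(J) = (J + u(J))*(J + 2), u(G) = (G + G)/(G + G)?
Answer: 125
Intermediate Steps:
u(G) = 1 (u(G) = (2*G)/((2*G)) = (2*G)*(1/(2*G)) = 1)
L(J) = (1 + J)*(2 + J) (L(J) = (J + 1)*(J + 2) = (1 + J)*(2 + J))
(65 + 6*(4 + w(1, -4))) + L(-7) = (65 + 6*(4 + 1)) + (2 + (-7)² + 3*(-7)) = (65 + 6*5) + (2 + 49 - 21) = (65 + 30) + 30 = 95 + 30 = 125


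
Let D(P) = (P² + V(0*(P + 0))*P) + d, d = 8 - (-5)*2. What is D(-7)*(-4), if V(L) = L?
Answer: -268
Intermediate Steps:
d = 18 (d = 8 - 1*(-10) = 8 + 10 = 18)
D(P) = 18 + P² (D(P) = (P² + (0*(P + 0))*P) + 18 = (P² + (0*P)*P) + 18 = (P² + 0*P) + 18 = (P² + 0) + 18 = P² + 18 = 18 + P²)
D(-7)*(-4) = (18 + (-7)²)*(-4) = (18 + 49)*(-4) = 67*(-4) = -268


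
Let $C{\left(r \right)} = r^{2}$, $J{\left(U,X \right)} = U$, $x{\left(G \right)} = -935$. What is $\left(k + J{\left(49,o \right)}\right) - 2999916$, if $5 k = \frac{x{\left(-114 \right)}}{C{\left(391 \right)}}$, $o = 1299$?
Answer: $- \frac{26977803942}{8993} \approx -2.9999 \cdot 10^{6}$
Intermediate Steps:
$k = - \frac{11}{8993}$ ($k = \frac{\left(-935\right) \frac{1}{391^{2}}}{5} = \frac{\left(-935\right) \frac{1}{152881}}{5} = \frac{1}{5} \left(- \frac{55}{8993}\right) = - \frac{11}{8993} \approx -0.0012232$)
$\left(k + J{\left(49,o \right)}\right) - 2999916 = \left(- \frac{11}{8993} + 49\right) - 2999916 = \frac{440646}{8993} - 2999916 = - \frac{26977803942}{8993}$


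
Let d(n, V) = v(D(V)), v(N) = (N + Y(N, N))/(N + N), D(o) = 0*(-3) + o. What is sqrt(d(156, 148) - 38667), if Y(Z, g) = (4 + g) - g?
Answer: 2*I*sqrt(13233605)/37 ≈ 196.64*I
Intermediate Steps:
Y(Z, g) = 4
D(o) = o (D(o) = 0 + o = o)
v(N) = (4 + N)/(2*N) (v(N) = (N + 4)/(N + N) = (4 + N)/((2*N)) = (4 + N)*(1/(2*N)) = (4 + N)/(2*N))
d(n, V) = (4 + V)/(2*V)
sqrt(d(156, 148) - 38667) = sqrt((1/2)*(4 + 148)/148 - 38667) = sqrt((1/2)*(1/148)*152 - 38667) = sqrt(19/37 - 38667) = sqrt(-1430660/37) = 2*I*sqrt(13233605)/37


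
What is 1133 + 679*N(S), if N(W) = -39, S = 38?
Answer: -25348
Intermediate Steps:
1133 + 679*N(S) = 1133 + 679*(-39) = 1133 - 26481 = -25348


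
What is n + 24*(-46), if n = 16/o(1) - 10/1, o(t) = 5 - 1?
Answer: -1110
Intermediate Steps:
o(t) = 4
n = -6 (n = 16/4 - 10/1 = 16*(1/4) - 10*1 = 4 - 10 = -6)
n + 24*(-46) = -6 + 24*(-46) = -6 - 1104 = -1110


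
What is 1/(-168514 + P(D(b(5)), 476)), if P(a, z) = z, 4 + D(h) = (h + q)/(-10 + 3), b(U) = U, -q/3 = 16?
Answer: -1/168038 ≈ -5.9510e-6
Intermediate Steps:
q = -48 (q = -3*16 = -48)
D(h) = 20/7 - h/7 (D(h) = -4 + (h - 48)/(-10 + 3) = -4 + (-48 + h)/(-7) = -4 + (-48 + h)*(-1/7) = -4 + (48/7 - h/7) = 20/7 - h/7)
1/(-168514 + P(D(b(5)), 476)) = 1/(-168514 + 476) = 1/(-168038) = -1/168038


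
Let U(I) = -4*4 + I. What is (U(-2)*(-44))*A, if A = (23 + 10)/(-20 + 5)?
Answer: -8712/5 ≈ -1742.4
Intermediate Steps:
A = -11/5 (A = 33/(-15) = 33*(-1/15) = -11/5 ≈ -2.2000)
U(I) = -16 + I
(U(-2)*(-44))*A = ((-16 - 2)*(-44))*(-11/5) = -18*(-44)*(-11/5) = 792*(-11/5) = -8712/5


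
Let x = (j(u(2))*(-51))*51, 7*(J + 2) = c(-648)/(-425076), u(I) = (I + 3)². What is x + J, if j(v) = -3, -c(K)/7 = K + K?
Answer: 276334715/35423 ≈ 7801.0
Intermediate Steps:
c(K) = -14*K (c(K) = -7*(K + K) = -14*K)
u(I) = (3 + I)²
J = -70954/35423 (J = -2 + (-14*(-648)/(-425076))/7 = -2 + (9072*(-1/425076))/7 = -2 + (⅐)*(-756/35423) = -2 - 108/35423 = -70954/35423 ≈ -2.0030)
x = 7803 (x = -3*(-51)*51 = 153*51 = 7803)
x + J = 7803 - 70954/35423 = 276334715/35423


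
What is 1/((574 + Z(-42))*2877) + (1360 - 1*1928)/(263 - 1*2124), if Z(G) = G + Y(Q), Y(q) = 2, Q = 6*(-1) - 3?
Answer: 872630485/2859087798 ≈ 0.30521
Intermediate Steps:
Q = -9 (Q = -6 - 3 = -9)
Z(G) = 2 + G (Z(G) = G + 2 = 2 + G)
1/((574 + Z(-42))*2877) + (1360 - 1*1928)/(263 - 1*2124) = 1/((574 + (2 - 42))*2877) + (1360 - 1*1928)/(263 - 1*2124) = (1/2877)/(574 - 40) + (1360 - 1928)/(263 - 2124) = (1/2877)/534 - 568/(-1861) = (1/534)*(1/2877) - 568*(-1/1861) = 1/1536318 + 568/1861 = 872630485/2859087798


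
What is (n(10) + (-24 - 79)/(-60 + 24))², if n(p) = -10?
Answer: 66049/1296 ≈ 50.964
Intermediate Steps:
(n(10) + (-24 - 79)/(-60 + 24))² = (-10 + (-24 - 79)/(-60 + 24))² = (-10 - 103/(-36))² = (-10 - 103*(-1/36))² = (-10 + 103/36)² = (-257/36)² = 66049/1296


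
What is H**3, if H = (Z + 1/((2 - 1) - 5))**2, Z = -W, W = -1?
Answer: 729/4096 ≈ 0.17798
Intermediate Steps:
Z = 1 (Z = -1*(-1) = 1)
H = 9/16 (H = (1 + 1/((2 - 1) - 5))**2 = (1 + 1/(1 - 5))**2 = (1 + 1/(-4))**2 = (1 - 1/4)**2 = (3/4)**2 = 9/16 ≈ 0.56250)
H**3 = (9/16)**3 = 729/4096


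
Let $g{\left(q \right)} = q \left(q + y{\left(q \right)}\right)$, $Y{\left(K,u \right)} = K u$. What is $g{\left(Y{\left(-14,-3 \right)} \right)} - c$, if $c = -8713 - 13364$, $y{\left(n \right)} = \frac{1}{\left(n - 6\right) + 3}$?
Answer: $\frac{309947}{13} \approx 23842.0$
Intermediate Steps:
$y{\left(n \right)} = \frac{1}{-3 + n}$ ($y{\left(n \right)} = \frac{1}{\left(n - 6\right) + 3} = \frac{1}{\left(-6 + n\right) + 3} = \frac{1}{-3 + n}$)
$c = -22077$
$g{\left(q \right)} = q \left(q + \frac{1}{-3 + q}\right)$
$g{\left(Y{\left(-14,-3 \right)} \right)} - c = \frac{\left(-14\right) \left(-3\right) \left(1 + \left(-14\right) \left(-3\right) \left(-3 - -42\right)\right)}{-3 - -42} - -22077 = \frac{42 \left(1 + 42 \left(-3 + 42\right)\right)}{-3 + 42} + 22077 = \frac{42 \left(1 + 42 \cdot 39\right)}{39} + 22077 = 42 \cdot \frac{1}{39} \left(1 + 1638\right) + 22077 = 42 \cdot \frac{1}{39} \cdot 1639 + 22077 = \frac{22946}{13} + 22077 = \frac{309947}{13}$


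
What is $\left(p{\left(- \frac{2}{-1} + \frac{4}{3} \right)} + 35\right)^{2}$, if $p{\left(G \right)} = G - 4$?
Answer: $\frac{10609}{9} \approx 1178.8$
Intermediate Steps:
$p{\left(G \right)} = -4 + G$
$\left(p{\left(- \frac{2}{-1} + \frac{4}{3} \right)} + 35\right)^{2} = \left(\left(-4 + \left(- \frac{2}{-1} + \frac{4}{3}\right)\right) + 35\right)^{2} = \left(\left(-4 + \left(\left(-2\right) \left(-1\right) + 4 \cdot \frac{1}{3}\right)\right) + 35\right)^{2} = \left(\left(-4 + \left(2 + \frac{4}{3}\right)\right) + 35\right)^{2} = \left(\left(-4 + \frac{10}{3}\right) + 35\right)^{2} = \left(- \frac{2}{3} + 35\right)^{2} = \left(\frac{103}{3}\right)^{2} = \frac{10609}{9}$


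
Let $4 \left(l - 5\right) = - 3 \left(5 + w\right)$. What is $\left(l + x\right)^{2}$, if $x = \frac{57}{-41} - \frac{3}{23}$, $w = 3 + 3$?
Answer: $\frac{323820025}{14227984} \approx 22.759$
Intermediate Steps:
$w = 6$
$x = - \frac{1434}{943}$ ($x = 57 \left(- \frac{1}{41}\right) - \frac{3}{23} = - \frac{57}{41} - \frac{3}{23} = - \frac{1434}{943} \approx -1.5207$)
$l = - \frac{13}{4}$ ($l = 5 + \frac{\left(-3\right) \left(5 + 6\right)}{4} = 5 + \frac{\left(-3\right) 11}{4} = 5 + \frac{1}{4} \left(-33\right) = 5 - \frac{33}{4} = - \frac{13}{4} \approx -3.25$)
$\left(l + x\right)^{2} = \left(- \frac{13}{4} - \frac{1434}{943}\right)^{2} = \left(- \frac{17995}{3772}\right)^{2} = \frac{323820025}{14227984}$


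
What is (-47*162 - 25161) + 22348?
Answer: -10427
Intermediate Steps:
(-47*162 - 25161) + 22348 = (-7614 - 25161) + 22348 = -32775 + 22348 = -10427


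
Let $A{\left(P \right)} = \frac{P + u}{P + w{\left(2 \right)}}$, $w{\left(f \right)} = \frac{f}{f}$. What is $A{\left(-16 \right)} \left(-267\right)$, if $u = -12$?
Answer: $- \frac{2492}{5} \approx -498.4$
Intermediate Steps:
$w{\left(f \right)} = 1$
$A{\left(P \right)} = \frac{-12 + P}{1 + P}$ ($A{\left(P \right)} = \frac{P - 12}{P + 1} = \frac{-12 + P}{1 + P}$)
$A{\left(-16 \right)} \left(-267\right) = \frac{-12 - 16}{1 - 16} \left(-267\right) = \frac{1}{-15} \left(-28\right) \left(-267\right) = \left(- \frac{1}{15}\right) \left(-28\right) \left(-267\right) = \frac{28}{15} \left(-267\right) = - \frac{2492}{5}$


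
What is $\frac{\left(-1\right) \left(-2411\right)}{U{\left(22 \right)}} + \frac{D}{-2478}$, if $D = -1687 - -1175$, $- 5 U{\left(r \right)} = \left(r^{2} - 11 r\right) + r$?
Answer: $- \frac{4956187}{109032} \approx -45.456$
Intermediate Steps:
$U{\left(r \right)} = 2 r - \frac{r^{2}}{5}$ ($U{\left(r \right)} = - \frac{\left(r^{2} - 11 r\right) + r}{5} = - \frac{r^{2} - 10 r}{5} = 2 r - \frac{r^{2}}{5}$)
$D = -512$ ($D = -1687 + 1175 = -512$)
$\frac{\left(-1\right) \left(-2411\right)}{U{\left(22 \right)}} + \frac{D}{-2478} = \frac{\left(-1\right) \left(-2411\right)}{\frac{1}{5} \cdot 22 \left(10 - 22\right)} - \frac{512}{-2478} = \frac{2411}{\frac{1}{5} \cdot 22 \left(10 - 22\right)} - - \frac{256}{1239} = \frac{2411}{\frac{1}{5} \cdot 22 \left(-12\right)} + \frac{256}{1239} = \frac{2411}{- \frac{264}{5}} + \frac{256}{1239} = 2411 \left(- \frac{5}{264}\right) + \frac{256}{1239} = - \frac{12055}{264} + \frac{256}{1239} = - \frac{4956187}{109032}$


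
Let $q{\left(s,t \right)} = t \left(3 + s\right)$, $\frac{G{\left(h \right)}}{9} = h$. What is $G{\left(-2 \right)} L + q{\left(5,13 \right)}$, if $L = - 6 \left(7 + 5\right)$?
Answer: $1400$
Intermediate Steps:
$G{\left(h \right)} = 9 h$
$L = -72$ ($L = \left(-6\right) 12 = -72$)
$G{\left(-2 \right)} L + q{\left(5,13 \right)} = 9 \left(-2\right) \left(-72\right) + 13 \left(3 + 5\right) = \left(-18\right) \left(-72\right) + 13 \cdot 8 = 1296 + 104 = 1400$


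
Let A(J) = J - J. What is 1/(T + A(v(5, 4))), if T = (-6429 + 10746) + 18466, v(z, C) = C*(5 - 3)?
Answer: 1/22783 ≈ 4.3892e-5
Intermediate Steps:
v(z, C) = 2*C (v(z, C) = C*2 = 2*C)
T = 22783 (T = 4317 + 18466 = 22783)
A(J) = 0
1/(T + A(v(5, 4))) = 1/(22783 + 0) = 1/22783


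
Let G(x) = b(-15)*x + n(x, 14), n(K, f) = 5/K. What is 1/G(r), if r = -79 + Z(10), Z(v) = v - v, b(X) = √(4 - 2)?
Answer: 395/77900137 - 493039*√2/77900137 ≈ -0.0089456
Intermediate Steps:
b(X) = √2
Z(v) = 0
r = -79 (r = -79 + 0 = -79)
G(x) = 5/x + x*√2 (G(x) = √2*x + 5/x = x*√2 + 5/x = 5/x + x*√2)
1/G(r) = 1/(5/(-79) - 79*√2) = 1/(5*(-1/79) - 79*√2) = 1/(-5/79 - 79*√2)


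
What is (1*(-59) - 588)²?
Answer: 418609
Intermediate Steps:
(1*(-59) - 588)² = (-59 - 588)² = (-647)² = 418609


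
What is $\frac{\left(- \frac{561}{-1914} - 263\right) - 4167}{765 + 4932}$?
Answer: $- \frac{28547}{36714} \approx -0.77755$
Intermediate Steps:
$\frac{\left(- \frac{561}{-1914} - 263\right) - 4167}{765 + 4932} = \frac{\left(\left(-561\right) \left(- \frac{1}{1914}\right) - 263\right) - 4167}{5697} = \left(\left(\frac{17}{58} - 263\right) - 4167\right) \frac{1}{5697} = \left(- \frac{15237}{58} - 4167\right) \frac{1}{5697} = \left(- \frac{256923}{58}\right) \frac{1}{5697} = - \frac{28547}{36714}$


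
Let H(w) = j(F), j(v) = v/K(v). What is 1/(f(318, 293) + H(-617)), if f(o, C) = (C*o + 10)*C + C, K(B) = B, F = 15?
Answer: 1/27303206 ≈ 3.6626e-8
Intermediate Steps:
j(v) = 1 (j(v) = v/v = 1)
H(w) = 1
f(o, C) = C + C*(10 + C*o) (f(o, C) = (10 + C*o)*C + C = C*(10 + C*o) + C = C + C*(10 + C*o))
1/(f(318, 293) + H(-617)) = 1/(293*(11 + 293*318) + 1) = 1/(293*(11 + 93174) + 1) = 1/(293*93185 + 1) = 1/(27303205 + 1) = 1/27303206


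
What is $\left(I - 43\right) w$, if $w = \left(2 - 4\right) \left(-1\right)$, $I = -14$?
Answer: $-114$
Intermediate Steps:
$w = 2$ ($w = \left(-2\right) \left(-1\right) = 2$)
$\left(I - 43\right) w = \left(-14 - 43\right) 2 = \left(-57\right) 2 = -114$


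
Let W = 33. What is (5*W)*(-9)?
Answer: -1485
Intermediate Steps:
(5*W)*(-9) = (5*33)*(-9) = 165*(-9) = -1485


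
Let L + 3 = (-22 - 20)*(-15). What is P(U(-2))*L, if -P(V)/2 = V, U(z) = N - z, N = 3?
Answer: -6270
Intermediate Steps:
U(z) = 3 - z
P(V) = -2*V
L = 627 (L = -3 + (-22 - 20)*(-15) = -3 - 42*(-15) = -3 + 630 = 627)
P(U(-2))*L = -2*(3 - 1*(-2))*627 = -2*(3 + 2)*627 = -2*5*627 = -10*627 = -6270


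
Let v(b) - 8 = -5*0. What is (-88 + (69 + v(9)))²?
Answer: 121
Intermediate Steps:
v(b) = 8 (v(b) = 8 - 5*0 = 8 + 0 = 8)
(-88 + (69 + v(9)))² = (-88 + (69 + 8))² = (-88 + 77)² = (-11)² = 121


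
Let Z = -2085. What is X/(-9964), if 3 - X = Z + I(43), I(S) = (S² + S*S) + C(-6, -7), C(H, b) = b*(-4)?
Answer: 819/4982 ≈ 0.16439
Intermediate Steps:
C(H, b) = -4*b
I(S) = 28 + 2*S² (I(S) = (S² + S*S) - 4*(-7) = (S² + S²) + 28 = 2*S² + 28 = 28 + 2*S²)
X = -1638 (X = 3 - (-2085 + (28 + 2*43²)) = 3 - (-2085 + (28 + 2*1849)) = 3 - (-2085 + (28 + 3698)) = 3 - (-2085 + 3726) = 3 - 1*1641 = 3 - 1641 = -1638)
X/(-9964) = -1638/(-9964) = -1638*(-1/9964) = 819/4982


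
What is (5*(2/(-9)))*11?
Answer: -110/9 ≈ -12.222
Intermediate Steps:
(5*(2/(-9)))*11 = (5*(2*(-1/9)))*11 = (5*(-2/9))*11 = -10/9*11 = -110/9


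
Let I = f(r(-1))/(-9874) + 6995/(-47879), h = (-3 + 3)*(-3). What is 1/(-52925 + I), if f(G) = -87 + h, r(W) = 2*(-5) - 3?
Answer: -472757246/25020742147707 ≈ -1.8895e-5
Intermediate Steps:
h = 0 (h = 0*(-3) = 0)
r(W) = -13 (r(W) = -10 - 3 = -13)
f(G) = -87 (f(G) = -87 + 0 = -87)
I = -64903157/472757246 (I = -87/(-9874) + 6995/(-47879) = -87*(-1/9874) + 6995*(-1/47879) = 87/9874 - 6995/47879 = -64903157/472757246 ≈ -0.13729)
1/(-52925 + I) = 1/(-52925 - 64903157/472757246) = 1/(-25020742147707/472757246) = -472757246/25020742147707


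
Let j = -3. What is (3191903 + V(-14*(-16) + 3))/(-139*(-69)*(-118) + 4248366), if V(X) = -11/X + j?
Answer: 724561289/707474556 ≈ 1.0242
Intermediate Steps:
V(X) = -3 - 11/X (V(X) = -11/X - 3 = -3 - 11/X)
(3191903 + V(-14*(-16) + 3))/(-139*(-69)*(-118) + 4248366) = (3191903 + (-3 - 11/(-14*(-16) + 3)))/(-139*(-69)*(-118) + 4248366) = (3191903 + (-3 - 11/(224 + 3)))/(9591*(-118) + 4248366) = (3191903 + (-3 - 11/227))/(-1131738 + 4248366) = (3191903 + (-3 - 11*1/227))/3116628 = (3191903 + (-3 - 11/227))*(1/3116628) = (3191903 - 692/227)*(1/3116628) = (724561289/227)*(1/3116628) = 724561289/707474556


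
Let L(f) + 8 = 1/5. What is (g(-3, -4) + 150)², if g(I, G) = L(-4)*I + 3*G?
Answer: 651249/25 ≈ 26050.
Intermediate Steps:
L(f) = -39/5 (L(f) = -8 + 1/5 = -8 + ⅕ = -39/5)
g(I, G) = 3*G - 39*I/5 (g(I, G) = -39*I/5 + 3*G = 3*G - 39*I/5)
(g(-3, -4) + 150)² = ((3*(-4) - 39/5*(-3)) + 150)² = ((-12 + 117/5) + 150)² = (57/5 + 150)² = (807/5)² = 651249/25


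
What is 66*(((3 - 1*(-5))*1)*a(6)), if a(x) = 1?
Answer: 528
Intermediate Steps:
66*(((3 - 1*(-5))*1)*a(6)) = 66*(((3 - 1*(-5))*1)*1) = 66*(((3 + 5)*1)*1) = 66*((8*1)*1) = 66*(8*1) = 66*8 = 528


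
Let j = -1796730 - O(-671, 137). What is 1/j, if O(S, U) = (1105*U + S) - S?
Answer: -1/1948115 ≈ -5.1332e-7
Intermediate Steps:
O(S, U) = 1105*U (O(S, U) = (S + 1105*U) - S = 1105*U)
j = -1948115 (j = -1796730 - 1105*137 = -1796730 - 1*151385 = -1796730 - 151385 = -1948115)
1/j = 1/(-1948115) = -1/1948115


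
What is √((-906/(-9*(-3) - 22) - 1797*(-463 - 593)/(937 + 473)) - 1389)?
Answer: I*√495615/47 ≈ 14.979*I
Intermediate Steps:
√((-906/(-9*(-3) - 22) - 1797*(-463 - 593)/(937 + 473)) - 1389) = √((-906/(27 - 22) - 1797/(1410/(-1056))) - 1389) = √((-906/5 - 1797/(1410*(-1/1056))) - 1389) = √((-906*⅕ - 1797/(-235/176)) - 1389) = √((-906/5 - 1797*(-176/235)) - 1389) = √((-906/5 + 316272/235) - 1389) = √(54738/47 - 1389) = √(-10545/47) = I*√495615/47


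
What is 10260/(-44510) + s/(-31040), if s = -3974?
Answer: -7079383/69079520 ≈ -0.10248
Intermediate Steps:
10260/(-44510) + s/(-31040) = 10260/(-44510) - 3974/(-31040) = 10260*(-1/44510) - 3974*(-1/31040) = -1026/4451 + 1987/15520 = -7079383/69079520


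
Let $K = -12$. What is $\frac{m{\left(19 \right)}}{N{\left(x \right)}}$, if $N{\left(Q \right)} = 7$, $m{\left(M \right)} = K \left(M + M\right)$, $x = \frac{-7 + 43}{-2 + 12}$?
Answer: $- \frac{456}{7} \approx -65.143$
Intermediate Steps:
$x = \frac{18}{5}$ ($x = \frac{36}{10} = 36 \cdot \frac{1}{10} = \frac{18}{5} \approx 3.6$)
$m{\left(M \right)} = - 24 M$ ($m{\left(M \right)} = - 12 \left(M + M\right) = - 12 \cdot 2 M = - 24 M$)
$\frac{m{\left(19 \right)}}{N{\left(x \right)}} = \frac{\left(-24\right) 19}{7} = \left(-456\right) \frac{1}{7} = - \frac{456}{7}$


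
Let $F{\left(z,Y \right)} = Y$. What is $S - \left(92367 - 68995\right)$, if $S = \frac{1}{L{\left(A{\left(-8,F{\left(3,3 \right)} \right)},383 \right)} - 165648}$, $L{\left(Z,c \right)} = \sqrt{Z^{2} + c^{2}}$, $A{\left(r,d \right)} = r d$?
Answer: $- \frac{641306940764356}{27439112639} - \frac{\sqrt{147265}}{27439112639} \approx -23372.0$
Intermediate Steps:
$A{\left(r,d \right)} = d r$
$S = \frac{1}{-165648 + \sqrt{147265}}$ ($S = \frac{1}{\sqrt{\left(3 \left(-8\right)\right)^{2} + 383^{2}} - 165648} = \frac{1}{\sqrt{\left(-24\right)^{2} + 146689} - 165648} = \frac{1}{\sqrt{576 + 146689} - 165648} = \frac{1}{\sqrt{147265} - 165648} = \frac{1}{-165648 + \sqrt{147265}} \approx -6.0509 \cdot 10^{-6}$)
$S - \left(92367 - 68995\right) = \left(- \frac{165648}{27439112639} - \frac{\sqrt{147265}}{27439112639}\right) - \left(92367 - 68995\right) = \left(- \frac{165648}{27439112639} - \frac{\sqrt{147265}}{27439112639}\right) - 23372 = - \frac{641306940764356}{27439112639} - \frac{\sqrt{147265}}{27439112639}$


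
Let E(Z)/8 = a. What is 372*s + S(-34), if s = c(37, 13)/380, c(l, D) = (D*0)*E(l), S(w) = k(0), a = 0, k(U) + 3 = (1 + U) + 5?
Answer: 3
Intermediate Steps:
k(U) = 3 + U (k(U) = -3 + ((1 + U) + 5) = -3 + (6 + U) = 3 + U)
E(Z) = 0 (E(Z) = 8*0 = 0)
S(w) = 3 (S(w) = 3 + 0 = 3)
c(l, D) = 0 (c(l, D) = (D*0)*0 = 0*0 = 0)
s = 0 (s = 0/380 = 0*(1/380) = 0)
372*s + S(-34) = 372*0 + 3 = 0 + 3 = 3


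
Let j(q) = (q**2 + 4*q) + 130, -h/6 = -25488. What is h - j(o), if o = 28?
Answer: 151902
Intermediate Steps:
h = 152928 (h = -6*(-25488) = 152928)
j(q) = 130 + q**2 + 4*q
h - j(o) = 152928 - (130 + 28**2 + 4*28) = 152928 - (130 + 784 + 112) = 152928 - 1*1026 = 152928 - 1026 = 151902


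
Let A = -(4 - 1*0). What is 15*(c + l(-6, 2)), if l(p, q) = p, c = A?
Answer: -150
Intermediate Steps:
A = -4 (A = -(4 + 0) = -1*4 = -4)
c = -4
15*(c + l(-6, 2)) = 15*(-4 - 6) = 15*(-10) = -150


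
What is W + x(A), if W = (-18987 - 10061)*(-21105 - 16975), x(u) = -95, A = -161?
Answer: 1106147745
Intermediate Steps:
W = 1106147840 (W = -29048*(-38080) = 1106147840)
W + x(A) = 1106147840 - 95 = 1106147745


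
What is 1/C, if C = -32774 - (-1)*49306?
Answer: 1/16532 ≈ 6.0489e-5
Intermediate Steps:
C = 16532 (C = -32774 - 1*(-49306) = -32774 + 49306 = 16532)
1/C = 1/16532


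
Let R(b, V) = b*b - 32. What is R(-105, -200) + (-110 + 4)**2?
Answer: 22229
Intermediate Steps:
R(b, V) = -32 + b**2 (R(b, V) = b**2 - 32 = -32 + b**2)
R(-105, -200) + (-110 + 4)**2 = (-32 + (-105)**2) + (-110 + 4)**2 = (-32 + 11025) + (-106)**2 = 10993 + 11236 = 22229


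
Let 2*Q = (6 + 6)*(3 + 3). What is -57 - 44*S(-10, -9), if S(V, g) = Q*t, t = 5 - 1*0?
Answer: -7977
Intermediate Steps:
Q = 36 (Q = ((6 + 6)*(3 + 3))/2 = (12*6)/2 = (1/2)*72 = 36)
t = 5 (t = 5 + 0 = 5)
S(V, g) = 180 (S(V, g) = 36*5 = 180)
-57 - 44*S(-10, -9) = -57 - 44*180 = -57 - 7920 = -7977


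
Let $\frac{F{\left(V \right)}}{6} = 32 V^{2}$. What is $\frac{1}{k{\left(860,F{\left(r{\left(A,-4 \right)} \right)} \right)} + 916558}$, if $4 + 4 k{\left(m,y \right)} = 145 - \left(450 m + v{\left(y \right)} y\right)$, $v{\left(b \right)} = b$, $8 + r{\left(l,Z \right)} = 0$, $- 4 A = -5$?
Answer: $- \frac{4}{147715571} \approx -2.7079 \cdot 10^{-8}$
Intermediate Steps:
$A = \frac{5}{4}$ ($A = \left(- \frac{1}{4}\right) \left(-5\right) = \frac{5}{4} \approx 1.25$)
$r{\left(l,Z \right)} = -8$ ($r{\left(l,Z \right)} = -8 + 0 = -8$)
$F{\left(V \right)} = 192 V^{2}$ ($F{\left(V \right)} = 6 \cdot 32 V^{2} = 192 V^{2}$)
$k{\left(m,y \right)} = \frac{141}{4} - \frac{225 m}{2} - \frac{y^{2}}{4}$ ($k{\left(m,y \right)} = -1 + \frac{145 - \left(450 m + y y\right)}{4} = -1 + \frac{145 - \left(450 m + y^{2}\right)}{4} = -1 + \frac{145 - \left(y^{2} + 450 m\right)}{4} = -1 + \frac{145 - y^{2} - 450 m}{4} = -1 - \left(- \frac{145}{4} + \frac{y^{2}}{4} + \frac{225 m}{2}\right) = \frac{141}{4} - \frac{225 m}{2} - \frac{y^{2}}{4}$)
$\frac{1}{k{\left(860,F{\left(r{\left(A,-4 \right)} \right)} \right)} + 916558} = \frac{1}{\left(\frac{141}{4} - 96750 - \frac{\left(192 \left(-8\right)^{2}\right)^{2}}{4}\right) + 916558} = \frac{1}{\left(\frac{141}{4} - 96750 - \frac{\left(192 \cdot 64\right)^{2}}{4}\right) + 916558} = \frac{1}{\left(\frac{141}{4} - 96750 - \frac{12288^{2}}{4}\right) + 916558} = \frac{1}{\left(\frac{141}{4} - 96750 - 37748736\right) + 916558} = \frac{1}{- \frac{151381803}{4} + 916558} = \frac{1}{- \frac{147715571}{4}} = - \frac{4}{147715571}$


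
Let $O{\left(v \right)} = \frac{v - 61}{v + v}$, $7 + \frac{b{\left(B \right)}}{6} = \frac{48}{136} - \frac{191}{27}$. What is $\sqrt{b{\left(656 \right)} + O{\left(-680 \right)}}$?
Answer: $\frac{i \sqrt{294415}}{60} \approx 9.0433 i$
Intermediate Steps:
$b{\left(B \right)} = - \frac{12596}{153}$ ($b{\left(B \right)} = -42 + 6 \left(\frac{48}{136} - \frac{191}{27}\right) = -42 + 6 \left(48 \cdot \frac{1}{136} - \frac{191}{27}\right) = -42 + 6 \left(\frac{6}{17} - \frac{191}{27}\right) = -42 + 6 \left(- \frac{3085}{459}\right) = -42 - \frac{6170}{153} = - \frac{12596}{153}$)
$O{\left(v \right)} = \frac{-61 + v}{2 v}$
$\sqrt{b{\left(656 \right)} + O{\left(-680 \right)}} = \sqrt{- \frac{12596}{153} + \frac{-61 - 680}{2 \left(-680\right)}} = \sqrt{- \frac{12596}{153} + \frac{1}{2} \left(- \frac{1}{680}\right) \left(-741\right)} = \sqrt{- \frac{12596}{153} + \frac{741}{1360}} = \sqrt{- \frac{58883}{720}} = \frac{i \sqrt{294415}}{60}$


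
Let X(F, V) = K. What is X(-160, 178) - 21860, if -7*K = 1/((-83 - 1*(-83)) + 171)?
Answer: -26166421/1197 ≈ -21860.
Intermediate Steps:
K = -1/1197 (K = -1/(7*((-83 - 1*(-83)) + 171)) = -1/(7*((-83 + 83) + 171)) = -1/(7*(0 + 171)) = -⅐/171 = -⅐*1/171 = -1/1197 ≈ -0.00083542)
X(F, V) = -1/1197
X(-160, 178) - 21860 = -1/1197 - 21860 = -26166421/1197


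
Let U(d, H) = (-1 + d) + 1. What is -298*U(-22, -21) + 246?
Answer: 6802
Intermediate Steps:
U(d, H) = d
-298*U(-22, -21) + 246 = -298*(-22) + 246 = 6556 + 246 = 6802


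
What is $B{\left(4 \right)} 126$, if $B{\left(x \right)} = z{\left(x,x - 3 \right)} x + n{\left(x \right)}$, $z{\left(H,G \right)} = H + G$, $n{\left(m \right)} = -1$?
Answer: $2394$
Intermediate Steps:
$z{\left(H,G \right)} = G + H$
$B{\left(x \right)} = -1 + x \left(-3 + 2 x\right)$ ($B{\left(x \right)} = \left(\left(x - 3\right) + x\right) x - 1 = \left(\left(-3 + x\right) + x\right) x - 1 = \left(-3 + 2 x\right) x - 1 = x \left(-3 + 2 x\right) - 1 = -1 + x \left(-3 + 2 x\right)$)
$B{\left(4 \right)} 126 = \left(-1 + 4 \left(-3 + 2 \cdot 4\right)\right) 126 = \left(-1 + 4 \left(-3 + 8\right)\right) 126 = \left(-1 + 4 \cdot 5\right) 126 = \left(-1 + 20\right) 126 = 19 \cdot 126 = 2394$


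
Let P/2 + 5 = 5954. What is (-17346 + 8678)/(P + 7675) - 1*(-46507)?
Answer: 910272843/19573 ≈ 46507.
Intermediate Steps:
P = 11898 (P = -10 + 2*5954 = -10 + 11908 = 11898)
(-17346 + 8678)/(P + 7675) - 1*(-46507) = (-17346 + 8678)/(11898 + 7675) - 1*(-46507) = -8668/19573 + 46507 = 910272843/19573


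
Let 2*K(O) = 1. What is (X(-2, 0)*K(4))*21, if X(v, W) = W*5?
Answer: 0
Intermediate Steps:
K(O) = 1/2 (K(O) = (1/2)*1 = 1/2)
X(v, W) = 5*W
(X(-2, 0)*K(4))*21 = ((5*0)*(1/2))*21 = (0*(1/2))*21 = 0*21 = 0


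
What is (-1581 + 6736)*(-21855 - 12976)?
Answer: -179553805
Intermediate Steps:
(-1581 + 6736)*(-21855 - 12976) = 5155*(-34831) = -179553805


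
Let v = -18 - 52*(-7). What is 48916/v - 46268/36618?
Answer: 443799340/3167457 ≈ 140.11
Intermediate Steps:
v = 346 (v = -18 + 364 = 346)
48916/v - 46268/36618 = 48916/346 - 46268/36618 = 48916*(1/346) - 46268*1/36618 = 24458/173 - 23134/18309 = 443799340/3167457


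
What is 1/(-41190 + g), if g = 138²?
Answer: -1/22146 ≈ -4.5155e-5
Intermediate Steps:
g = 19044
1/(-41190 + g) = 1/(-41190 + 19044) = 1/(-22146) = -1/22146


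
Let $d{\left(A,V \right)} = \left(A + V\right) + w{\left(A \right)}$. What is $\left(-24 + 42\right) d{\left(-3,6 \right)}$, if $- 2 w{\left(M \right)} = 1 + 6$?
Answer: $-9$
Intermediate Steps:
$w{\left(M \right)} = - \frac{7}{2}$ ($w{\left(M \right)} = - \frac{1 + 6}{2} = \left(- \frac{1}{2}\right) 7 = - \frac{7}{2}$)
$d{\left(A,V \right)} = - \frac{7}{2} + A + V$ ($d{\left(A,V \right)} = \left(A + V\right) - \frac{7}{2} = - \frac{7}{2} + A + V$)
$\left(-24 + 42\right) d{\left(-3,6 \right)} = \left(-24 + 42\right) \left(- \frac{7}{2} - 3 + 6\right) = 18 \left(- \frac{1}{2}\right) = -9$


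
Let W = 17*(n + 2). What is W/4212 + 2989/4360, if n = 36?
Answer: 3851557/4591080 ≈ 0.83892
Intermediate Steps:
W = 646 (W = 17*(36 + 2) = 17*38 = 646)
W/4212 + 2989/4360 = 646/4212 + 2989/4360 = 646*(1/4212) + 2989*(1/4360) = 323/2106 + 2989/4360 = 3851557/4591080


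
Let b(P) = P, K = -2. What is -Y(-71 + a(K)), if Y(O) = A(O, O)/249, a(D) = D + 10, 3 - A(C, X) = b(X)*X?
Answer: 1322/83 ≈ 15.928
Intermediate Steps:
A(C, X) = 3 - X² (A(C, X) = 3 - X*X = 3 - X²)
a(D) = 10 + D
Y(O) = 1/83 - O²/249 (Y(O) = (3 - O²)/249 = (3 - O²)*(1/249) = 1/83 - O²/249)
-Y(-71 + a(K)) = -(1/83 - (-71 + (10 - 2))²/249) = -(1/83 - (-71 + 8)²/249) = -(1/83 - 1/249*(-63)²) = -(1/83 - 1/249*3969) = -(1/83 - 1323/83) = -1*(-1322/83) = 1322/83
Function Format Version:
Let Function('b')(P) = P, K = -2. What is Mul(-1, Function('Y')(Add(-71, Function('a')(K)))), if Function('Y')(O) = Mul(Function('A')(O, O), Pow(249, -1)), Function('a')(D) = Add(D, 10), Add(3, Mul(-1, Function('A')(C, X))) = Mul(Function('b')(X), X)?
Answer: Rational(1322, 83) ≈ 15.928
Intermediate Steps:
Function('A')(C, X) = Add(3, Mul(-1, Pow(X, 2))) (Function('A')(C, X) = Add(3, Mul(-1, Mul(X, X))) = Add(3, Mul(-1, Pow(X, 2))))
Function('a')(D) = Add(10, D)
Function('Y')(O) = Add(Rational(1, 83), Mul(Rational(-1, 249), Pow(O, 2))) (Function('Y')(O) = Mul(Add(3, Mul(-1, Pow(O, 2))), Pow(249, -1)) = Mul(Add(3, Mul(-1, Pow(O, 2))), Rational(1, 249)) = Add(Rational(1, 83), Mul(Rational(-1, 249), Pow(O, 2))))
Mul(-1, Function('Y')(Add(-71, Function('a')(K)))) = Mul(-1, Add(Rational(1, 83), Mul(Rational(-1, 249), Pow(Add(-71, Add(10, -2)), 2)))) = Mul(-1, Add(Rational(1, 83), Mul(Rational(-1, 249), Pow(Add(-71, 8), 2)))) = Mul(-1, Add(Rational(1, 83), Mul(Rational(-1, 249), Pow(-63, 2)))) = Mul(-1, Add(Rational(1, 83), Mul(Rational(-1, 249), 3969))) = Mul(-1, Add(Rational(1, 83), Rational(-1323, 83))) = Mul(-1, Rational(-1322, 83)) = Rational(1322, 83)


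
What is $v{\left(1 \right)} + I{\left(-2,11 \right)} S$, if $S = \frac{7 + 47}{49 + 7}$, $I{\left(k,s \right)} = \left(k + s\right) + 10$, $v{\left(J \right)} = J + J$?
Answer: $\frac{569}{28} \approx 20.321$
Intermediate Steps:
$v{\left(J \right)} = 2 J$
$I{\left(k,s \right)} = 10 + k + s$
$S = \frac{27}{28}$ ($S = \frac{54}{56} = 54 \cdot \frac{1}{56} = \frac{27}{28} \approx 0.96429$)
$v{\left(1 \right)} + I{\left(-2,11 \right)} S = 2 \cdot 1 + \left(10 - 2 + 11\right) \frac{27}{28} = 2 + 19 \cdot \frac{27}{28} = 2 + \frac{513}{28} = \frac{569}{28}$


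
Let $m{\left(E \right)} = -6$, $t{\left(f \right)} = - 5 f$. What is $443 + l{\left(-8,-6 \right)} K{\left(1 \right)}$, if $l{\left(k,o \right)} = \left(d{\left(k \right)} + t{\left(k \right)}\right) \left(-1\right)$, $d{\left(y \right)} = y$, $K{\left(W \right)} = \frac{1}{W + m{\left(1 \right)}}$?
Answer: $\frac{2247}{5} \approx 449.4$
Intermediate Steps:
$K{\left(W \right)} = \frac{1}{-6 + W}$ ($K{\left(W \right)} = \frac{1}{W - 6} = \frac{1}{-6 + W}$)
$l{\left(k,o \right)} = 4 k$ ($l{\left(k,o \right)} = \left(k - 5 k\right) \left(-1\right) = - 4 k \left(-1\right) = 4 k$)
$443 + l{\left(-8,-6 \right)} K{\left(1 \right)} = 443 + \frac{4 \left(-8\right)}{-6 + 1} = 443 - \frac{32}{-5} = 443 - - \frac{32}{5} = 443 + \frac{32}{5} = \frac{2247}{5}$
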